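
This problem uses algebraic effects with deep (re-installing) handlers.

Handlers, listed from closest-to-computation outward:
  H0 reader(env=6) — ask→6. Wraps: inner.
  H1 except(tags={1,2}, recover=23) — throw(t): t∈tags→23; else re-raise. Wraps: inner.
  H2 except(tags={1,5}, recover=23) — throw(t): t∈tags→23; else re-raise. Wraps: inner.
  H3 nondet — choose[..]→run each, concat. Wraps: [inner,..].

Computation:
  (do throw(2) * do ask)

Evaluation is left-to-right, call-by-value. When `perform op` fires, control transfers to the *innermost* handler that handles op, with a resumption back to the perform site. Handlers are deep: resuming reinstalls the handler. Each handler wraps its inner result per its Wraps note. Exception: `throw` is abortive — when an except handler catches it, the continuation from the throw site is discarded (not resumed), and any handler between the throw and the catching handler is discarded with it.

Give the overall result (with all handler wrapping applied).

Working:
throw(2) @ H1 caught ⇒ 23
H2 returns 23
H3 returns [23]
= [23]

Answer: [23]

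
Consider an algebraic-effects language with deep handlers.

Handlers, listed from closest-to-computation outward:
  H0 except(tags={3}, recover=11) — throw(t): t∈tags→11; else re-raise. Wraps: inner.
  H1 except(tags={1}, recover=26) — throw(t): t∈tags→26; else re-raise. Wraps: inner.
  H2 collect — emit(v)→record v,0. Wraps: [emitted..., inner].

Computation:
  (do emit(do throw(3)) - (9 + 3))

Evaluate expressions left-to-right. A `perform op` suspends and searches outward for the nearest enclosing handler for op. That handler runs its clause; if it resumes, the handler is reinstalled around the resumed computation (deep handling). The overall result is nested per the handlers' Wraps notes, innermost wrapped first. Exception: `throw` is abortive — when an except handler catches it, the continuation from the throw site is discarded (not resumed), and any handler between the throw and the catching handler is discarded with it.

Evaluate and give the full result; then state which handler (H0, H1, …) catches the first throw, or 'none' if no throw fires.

Answer: [11] ; first throw caught by: H0

Evaluation trace:
throw(3) @ H0 caught ⇒ 11
H1 returns 11
H2 returns [11]
= [11]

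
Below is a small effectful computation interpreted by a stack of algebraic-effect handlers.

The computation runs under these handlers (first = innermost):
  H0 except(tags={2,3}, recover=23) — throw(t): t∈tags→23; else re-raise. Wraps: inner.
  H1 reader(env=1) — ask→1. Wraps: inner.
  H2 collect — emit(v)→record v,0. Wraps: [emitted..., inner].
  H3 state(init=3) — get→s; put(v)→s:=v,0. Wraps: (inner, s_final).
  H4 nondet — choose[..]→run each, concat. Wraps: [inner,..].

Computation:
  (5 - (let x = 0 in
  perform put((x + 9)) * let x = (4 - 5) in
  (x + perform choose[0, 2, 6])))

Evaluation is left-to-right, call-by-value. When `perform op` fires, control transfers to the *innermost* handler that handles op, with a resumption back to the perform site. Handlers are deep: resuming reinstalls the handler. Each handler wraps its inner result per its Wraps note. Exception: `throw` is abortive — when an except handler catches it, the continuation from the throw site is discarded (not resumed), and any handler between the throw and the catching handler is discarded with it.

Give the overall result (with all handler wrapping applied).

Step-by-step:
put(9) @ H3 ⇒ s:=9
choose[0, 2, 6] @ H4
  branch[0] choose=0:
    H0 returns 5
    H1 returns 5
    H2 returns [5]
    H3 returns ([5], 9)
    H4 returns [([5], 9)]
  branch[1] choose=2:
    H0 returns 5
    H1 returns 5
    H2 returns [5]
    H3 returns ([5], 9)
    H4 returns [([5], 9)]
  branch[2] choose=6:
    H0 returns 5
    H1 returns 5
    H2 returns [5]
    H3 returns ([5], 9)
    H4 returns [([5], 9)]
= [([5], 9), ([5], 9), ([5], 9)]

Answer: [([5], 9), ([5], 9), ([5], 9)]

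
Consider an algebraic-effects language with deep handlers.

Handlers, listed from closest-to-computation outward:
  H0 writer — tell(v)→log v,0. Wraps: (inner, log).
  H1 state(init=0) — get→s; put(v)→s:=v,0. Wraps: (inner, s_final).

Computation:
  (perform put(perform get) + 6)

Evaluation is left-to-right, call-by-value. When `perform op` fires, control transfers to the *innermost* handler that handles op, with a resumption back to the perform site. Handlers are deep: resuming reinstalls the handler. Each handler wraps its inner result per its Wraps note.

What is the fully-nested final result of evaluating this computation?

Answer: ((6, ()), 0)

Step-by-step:
get @ H1 ⇒ 0
put(0) @ H1 ⇒ s:=0
H0 returns (6, ())
H1 returns ((6, ()), 0)
= ((6, ()), 0)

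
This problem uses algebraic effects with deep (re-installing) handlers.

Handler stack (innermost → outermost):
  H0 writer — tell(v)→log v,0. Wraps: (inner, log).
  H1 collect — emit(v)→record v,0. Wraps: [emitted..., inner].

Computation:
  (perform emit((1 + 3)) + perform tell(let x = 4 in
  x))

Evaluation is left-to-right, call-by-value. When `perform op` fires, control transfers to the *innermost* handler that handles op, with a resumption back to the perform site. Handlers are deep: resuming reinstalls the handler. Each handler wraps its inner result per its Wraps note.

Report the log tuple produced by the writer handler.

Working:
emit(4) @ H1 ⇒ out+=4
tell(4) @ H0 ⇒ log+=4
H0 returns (0, (4))
H1 returns [4, (0, (4))]
= [4, (0, (4))]

Answer: (4)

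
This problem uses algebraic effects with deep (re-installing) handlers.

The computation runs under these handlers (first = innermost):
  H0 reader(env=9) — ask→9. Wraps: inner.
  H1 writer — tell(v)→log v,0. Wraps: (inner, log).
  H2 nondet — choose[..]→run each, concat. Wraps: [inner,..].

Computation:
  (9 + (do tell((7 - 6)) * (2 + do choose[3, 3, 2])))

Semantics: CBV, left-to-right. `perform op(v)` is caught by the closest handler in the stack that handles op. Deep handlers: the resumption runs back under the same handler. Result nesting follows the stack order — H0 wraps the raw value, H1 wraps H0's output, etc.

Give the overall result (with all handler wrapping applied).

Working:
tell(1) @ H1 ⇒ log+=1
choose[3, 3, 2] @ H2
  branch[0] choose=3:
    H0 returns 9
    H1 returns (9, (1))
    H2 returns [(9, (1))]
  branch[1] choose=3:
    H0 returns 9
    H1 returns (9, (1))
    H2 returns [(9, (1))]
  branch[2] choose=2:
    H0 returns 9
    H1 returns (9, (1))
    H2 returns [(9, (1))]
= [(9, (1)), (9, (1)), (9, (1))]

Answer: [(9, (1)), (9, (1)), (9, (1))]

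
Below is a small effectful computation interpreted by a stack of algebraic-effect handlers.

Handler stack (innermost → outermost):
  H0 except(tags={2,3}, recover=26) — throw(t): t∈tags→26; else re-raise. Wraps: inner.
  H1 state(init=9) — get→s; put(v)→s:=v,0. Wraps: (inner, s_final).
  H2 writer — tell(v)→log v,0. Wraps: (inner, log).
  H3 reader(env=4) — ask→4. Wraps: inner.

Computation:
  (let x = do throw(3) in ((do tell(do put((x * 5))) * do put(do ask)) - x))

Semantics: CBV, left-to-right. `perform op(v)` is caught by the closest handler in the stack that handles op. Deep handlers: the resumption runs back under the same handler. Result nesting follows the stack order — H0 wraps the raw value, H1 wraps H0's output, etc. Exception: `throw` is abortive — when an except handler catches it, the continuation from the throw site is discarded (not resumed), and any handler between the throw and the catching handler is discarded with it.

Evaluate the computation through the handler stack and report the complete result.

Evaluation trace:
throw(3) @ H0 caught ⇒ 26
H1 returns (26, 9)
H2 returns ((26, 9), ())
H3 returns ((26, 9), ())
= ((26, 9), ())

Answer: ((26, 9), ())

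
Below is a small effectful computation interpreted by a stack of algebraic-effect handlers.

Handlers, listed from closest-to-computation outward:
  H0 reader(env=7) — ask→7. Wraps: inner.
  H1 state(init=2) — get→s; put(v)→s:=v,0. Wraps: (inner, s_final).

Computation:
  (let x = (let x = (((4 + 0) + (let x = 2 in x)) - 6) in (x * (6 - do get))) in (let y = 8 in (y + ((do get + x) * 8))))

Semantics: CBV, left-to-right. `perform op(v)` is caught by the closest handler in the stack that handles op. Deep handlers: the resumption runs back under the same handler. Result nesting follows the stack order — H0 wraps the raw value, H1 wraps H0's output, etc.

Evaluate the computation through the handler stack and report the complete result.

Step-by-step:
get @ H1 ⇒ 2
get @ H1 ⇒ 2
H0 returns 24
H1 returns (24, 2)
= (24, 2)

Answer: (24, 2)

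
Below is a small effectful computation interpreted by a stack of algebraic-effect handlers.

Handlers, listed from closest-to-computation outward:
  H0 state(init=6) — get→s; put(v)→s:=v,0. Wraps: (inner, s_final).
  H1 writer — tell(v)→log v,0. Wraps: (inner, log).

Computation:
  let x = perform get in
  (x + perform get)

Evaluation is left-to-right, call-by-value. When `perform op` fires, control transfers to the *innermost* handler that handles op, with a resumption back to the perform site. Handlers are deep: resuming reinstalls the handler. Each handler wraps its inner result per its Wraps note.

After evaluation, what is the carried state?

Working:
get @ H0 ⇒ 6
get @ H0 ⇒ 6
H0 returns (12, 6)
H1 returns ((12, 6), ())
= ((12, 6), ())

Answer: 6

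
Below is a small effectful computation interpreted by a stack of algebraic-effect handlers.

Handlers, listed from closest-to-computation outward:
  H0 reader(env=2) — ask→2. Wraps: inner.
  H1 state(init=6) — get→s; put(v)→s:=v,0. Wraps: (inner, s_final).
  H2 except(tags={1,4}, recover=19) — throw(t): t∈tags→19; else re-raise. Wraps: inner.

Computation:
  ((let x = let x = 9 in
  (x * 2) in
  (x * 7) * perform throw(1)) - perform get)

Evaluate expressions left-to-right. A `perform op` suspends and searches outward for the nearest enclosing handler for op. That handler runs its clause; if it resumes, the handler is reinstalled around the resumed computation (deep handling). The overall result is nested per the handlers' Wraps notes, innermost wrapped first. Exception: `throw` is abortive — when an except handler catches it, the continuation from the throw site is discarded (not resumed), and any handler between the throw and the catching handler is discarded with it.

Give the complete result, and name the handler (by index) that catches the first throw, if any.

Answer: 19 ; first throw caught by: H2

Step-by-step:
throw(1) @ H2 caught ⇒ 19
= 19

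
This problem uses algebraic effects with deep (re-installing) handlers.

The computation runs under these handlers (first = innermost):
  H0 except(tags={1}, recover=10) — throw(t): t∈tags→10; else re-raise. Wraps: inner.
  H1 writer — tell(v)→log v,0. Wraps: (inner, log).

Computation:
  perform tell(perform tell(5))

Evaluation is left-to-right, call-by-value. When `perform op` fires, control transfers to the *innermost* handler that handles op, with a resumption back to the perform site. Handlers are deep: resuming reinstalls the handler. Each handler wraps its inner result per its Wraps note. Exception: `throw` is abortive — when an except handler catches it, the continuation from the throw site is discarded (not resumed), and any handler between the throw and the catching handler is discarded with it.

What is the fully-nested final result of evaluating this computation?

Step-by-step:
tell(5) @ H1 ⇒ log+=5
tell(0) @ H1 ⇒ log+=0
H0 returns 0
H1 returns (0, (5, 0))
= (0, (5, 0))

Answer: (0, (5, 0))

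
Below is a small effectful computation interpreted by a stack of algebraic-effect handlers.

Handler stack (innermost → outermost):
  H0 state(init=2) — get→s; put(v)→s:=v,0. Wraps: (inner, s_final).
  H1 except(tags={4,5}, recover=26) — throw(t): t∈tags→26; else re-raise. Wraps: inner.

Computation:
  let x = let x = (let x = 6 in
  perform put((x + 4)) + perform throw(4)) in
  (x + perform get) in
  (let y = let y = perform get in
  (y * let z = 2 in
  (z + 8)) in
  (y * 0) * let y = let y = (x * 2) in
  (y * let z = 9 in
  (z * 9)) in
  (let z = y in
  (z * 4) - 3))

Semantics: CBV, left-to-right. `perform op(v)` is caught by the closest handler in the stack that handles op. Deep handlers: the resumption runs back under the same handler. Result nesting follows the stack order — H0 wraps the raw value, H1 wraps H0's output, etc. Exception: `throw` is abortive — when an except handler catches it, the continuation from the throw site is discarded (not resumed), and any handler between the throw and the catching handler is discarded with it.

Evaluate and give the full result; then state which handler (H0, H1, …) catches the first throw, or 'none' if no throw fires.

Working:
put(10) @ H0 ⇒ s:=10
throw(4) @ H1 caught ⇒ 26
= 26

Answer: 26 ; first throw caught by: H1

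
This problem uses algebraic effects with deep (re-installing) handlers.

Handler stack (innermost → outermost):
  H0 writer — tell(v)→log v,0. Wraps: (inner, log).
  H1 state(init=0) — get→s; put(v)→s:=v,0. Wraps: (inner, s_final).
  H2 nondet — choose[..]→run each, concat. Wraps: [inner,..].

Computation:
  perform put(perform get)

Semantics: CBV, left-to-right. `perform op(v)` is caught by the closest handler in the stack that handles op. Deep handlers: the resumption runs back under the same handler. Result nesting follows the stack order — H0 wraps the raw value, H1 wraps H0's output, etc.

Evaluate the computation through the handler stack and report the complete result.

Answer: [((0, ()), 0)]

Working:
get @ H1 ⇒ 0
put(0) @ H1 ⇒ s:=0
H0 returns (0, ())
H1 returns ((0, ()), 0)
H2 returns [((0, ()), 0)]
= [((0, ()), 0)]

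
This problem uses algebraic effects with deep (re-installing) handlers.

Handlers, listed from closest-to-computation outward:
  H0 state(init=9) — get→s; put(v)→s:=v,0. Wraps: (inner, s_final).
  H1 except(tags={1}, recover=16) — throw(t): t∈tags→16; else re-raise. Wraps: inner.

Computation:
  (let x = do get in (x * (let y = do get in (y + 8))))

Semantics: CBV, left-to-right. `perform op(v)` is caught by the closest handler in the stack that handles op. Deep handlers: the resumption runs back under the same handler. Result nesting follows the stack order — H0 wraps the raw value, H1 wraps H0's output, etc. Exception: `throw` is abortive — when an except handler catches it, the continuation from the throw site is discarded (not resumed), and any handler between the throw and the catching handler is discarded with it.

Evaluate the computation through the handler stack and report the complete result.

Evaluation trace:
get @ H0 ⇒ 9
get @ H0 ⇒ 9
H0 returns (153, 9)
H1 returns (153, 9)
= (153, 9)

Answer: (153, 9)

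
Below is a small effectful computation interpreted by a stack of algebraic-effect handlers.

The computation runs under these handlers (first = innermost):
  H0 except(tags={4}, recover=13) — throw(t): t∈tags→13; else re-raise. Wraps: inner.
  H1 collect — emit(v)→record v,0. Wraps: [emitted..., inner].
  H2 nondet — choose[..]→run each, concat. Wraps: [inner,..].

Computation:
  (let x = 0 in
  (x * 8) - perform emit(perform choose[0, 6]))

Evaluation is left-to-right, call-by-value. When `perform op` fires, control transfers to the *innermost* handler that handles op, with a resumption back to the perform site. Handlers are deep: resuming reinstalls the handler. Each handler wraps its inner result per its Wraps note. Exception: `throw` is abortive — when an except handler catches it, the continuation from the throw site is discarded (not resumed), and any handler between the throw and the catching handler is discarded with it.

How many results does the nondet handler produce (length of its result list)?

Step-by-step:
choose[0, 6] @ H2
  branch[0] choose=0:
    emit(0) @ H1 ⇒ out+=0
    H0 returns 0
    H1 returns [0, 0]
    H2 returns [[0, 0]]
  branch[1] choose=6:
    emit(6) @ H1 ⇒ out+=6
    H0 returns 0
    H1 returns [6, 0]
    H2 returns [[6, 0]]
= [[0, 0], [6, 0]]

Answer: 2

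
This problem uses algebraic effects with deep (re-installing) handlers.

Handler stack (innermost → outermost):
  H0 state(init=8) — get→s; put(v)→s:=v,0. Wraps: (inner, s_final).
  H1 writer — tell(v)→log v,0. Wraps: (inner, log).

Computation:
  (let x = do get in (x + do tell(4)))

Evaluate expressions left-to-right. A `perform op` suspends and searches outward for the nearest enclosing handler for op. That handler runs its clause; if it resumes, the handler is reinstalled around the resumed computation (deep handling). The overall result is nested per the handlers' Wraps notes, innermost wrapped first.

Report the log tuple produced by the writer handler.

Evaluation trace:
get @ H0 ⇒ 8
tell(4) @ H1 ⇒ log+=4
H0 returns (8, 8)
H1 returns ((8, 8), (4))
= ((8, 8), (4))

Answer: (4)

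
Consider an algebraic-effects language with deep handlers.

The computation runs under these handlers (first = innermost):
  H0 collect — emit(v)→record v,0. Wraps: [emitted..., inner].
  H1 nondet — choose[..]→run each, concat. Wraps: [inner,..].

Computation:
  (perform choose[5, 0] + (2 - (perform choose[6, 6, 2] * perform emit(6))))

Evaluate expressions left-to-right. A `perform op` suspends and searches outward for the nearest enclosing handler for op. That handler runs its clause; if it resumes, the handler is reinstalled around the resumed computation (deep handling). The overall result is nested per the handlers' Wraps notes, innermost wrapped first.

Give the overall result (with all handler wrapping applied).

Answer: [[6, 7], [6, 7], [6, 7], [6, 2], [6, 2], [6, 2]]

Step-by-step:
choose[5, 0] @ H1
  branch[0] choose=5:
    choose[6, 6, 2] @ H1
      branch[0] choose=6:
        emit(6) @ H0 ⇒ out+=6
        H0 returns [6, 7]
        H1 returns [[6, 7]]
      branch[1] choose=6:
        emit(6) @ H0 ⇒ out+=6
        H0 returns [6, 7]
        H1 returns [[6, 7]]
      branch[2] choose=2:
        emit(6) @ H0 ⇒ out+=6
        H0 returns [6, 7]
        H1 returns [[6, 7]]
  branch[1] choose=0:
    choose[6, 6, 2] @ H1
      branch[0] choose=6:
        emit(6) @ H0 ⇒ out+=6
        H0 returns [6, 2]
        H1 returns [[6, 2]]
      branch[1] choose=6:
        emit(6) @ H0 ⇒ out+=6
        H0 returns [6, 2]
        H1 returns [[6, 2]]
      branch[2] choose=2:
        emit(6) @ H0 ⇒ out+=6
        H0 returns [6, 2]
        H1 returns [[6, 2]]
= [[6, 7], [6, 7], [6, 7], [6, 2], [6, 2], [6, 2]]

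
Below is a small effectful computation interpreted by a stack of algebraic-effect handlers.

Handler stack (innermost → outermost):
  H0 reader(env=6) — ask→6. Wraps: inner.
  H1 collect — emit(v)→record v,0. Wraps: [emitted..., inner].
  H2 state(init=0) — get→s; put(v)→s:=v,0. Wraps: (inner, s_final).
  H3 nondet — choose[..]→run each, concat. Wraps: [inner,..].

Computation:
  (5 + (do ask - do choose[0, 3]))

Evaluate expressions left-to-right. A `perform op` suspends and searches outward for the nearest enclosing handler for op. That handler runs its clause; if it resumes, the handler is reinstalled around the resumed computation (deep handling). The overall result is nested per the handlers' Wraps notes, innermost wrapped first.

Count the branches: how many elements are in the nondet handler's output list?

Working:
ask @ H0 ⇒ 6
choose[0, 3] @ H3
  branch[0] choose=0:
    H0 returns 11
    H1 returns [11]
    H2 returns ([11], 0)
    H3 returns [([11], 0)]
  branch[1] choose=3:
    H0 returns 8
    H1 returns [8]
    H2 returns ([8], 0)
    H3 returns [([8], 0)]
= [([11], 0), ([8], 0)]

Answer: 2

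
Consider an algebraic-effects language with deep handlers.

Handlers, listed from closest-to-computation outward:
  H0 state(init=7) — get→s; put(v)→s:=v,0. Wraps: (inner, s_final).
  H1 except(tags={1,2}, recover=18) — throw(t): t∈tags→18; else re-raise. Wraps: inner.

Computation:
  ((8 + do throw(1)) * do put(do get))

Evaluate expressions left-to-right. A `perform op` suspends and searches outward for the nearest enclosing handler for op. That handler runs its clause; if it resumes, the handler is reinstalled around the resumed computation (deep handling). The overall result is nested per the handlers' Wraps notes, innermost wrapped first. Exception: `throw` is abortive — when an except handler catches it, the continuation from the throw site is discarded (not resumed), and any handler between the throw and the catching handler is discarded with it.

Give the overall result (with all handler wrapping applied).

Step-by-step:
throw(1) @ H1 caught ⇒ 18
= 18

Answer: 18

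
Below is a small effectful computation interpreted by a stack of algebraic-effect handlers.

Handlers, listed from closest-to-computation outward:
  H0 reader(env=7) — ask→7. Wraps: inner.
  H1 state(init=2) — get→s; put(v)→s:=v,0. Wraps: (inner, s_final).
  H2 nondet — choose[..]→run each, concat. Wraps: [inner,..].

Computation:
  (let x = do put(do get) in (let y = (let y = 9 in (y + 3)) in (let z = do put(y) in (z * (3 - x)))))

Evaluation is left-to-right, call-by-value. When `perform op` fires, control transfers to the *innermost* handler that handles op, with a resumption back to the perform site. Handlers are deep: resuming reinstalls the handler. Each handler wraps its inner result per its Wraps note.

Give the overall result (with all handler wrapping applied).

Working:
get @ H1 ⇒ 2
put(2) @ H1 ⇒ s:=2
put(12) @ H1 ⇒ s:=12
H0 returns 0
H1 returns (0, 12)
H2 returns [(0, 12)]
= [(0, 12)]

Answer: [(0, 12)]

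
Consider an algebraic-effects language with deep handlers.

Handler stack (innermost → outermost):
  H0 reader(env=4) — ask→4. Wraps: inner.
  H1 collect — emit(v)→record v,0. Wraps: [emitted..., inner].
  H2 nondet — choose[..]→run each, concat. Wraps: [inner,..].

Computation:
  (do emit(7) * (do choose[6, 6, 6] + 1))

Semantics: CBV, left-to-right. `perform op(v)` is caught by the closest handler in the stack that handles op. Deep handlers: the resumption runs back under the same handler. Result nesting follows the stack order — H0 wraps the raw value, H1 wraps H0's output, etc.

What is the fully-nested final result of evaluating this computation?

Step-by-step:
emit(7) @ H1 ⇒ out+=7
choose[6, 6, 6] @ H2
  branch[0] choose=6:
    H0 returns 0
    H1 returns [7, 0]
    H2 returns [[7, 0]]
  branch[1] choose=6:
    H0 returns 0
    H1 returns [7, 0]
    H2 returns [[7, 0]]
  branch[2] choose=6:
    H0 returns 0
    H1 returns [7, 0]
    H2 returns [[7, 0]]
= [[7, 0], [7, 0], [7, 0]]

Answer: [[7, 0], [7, 0], [7, 0]]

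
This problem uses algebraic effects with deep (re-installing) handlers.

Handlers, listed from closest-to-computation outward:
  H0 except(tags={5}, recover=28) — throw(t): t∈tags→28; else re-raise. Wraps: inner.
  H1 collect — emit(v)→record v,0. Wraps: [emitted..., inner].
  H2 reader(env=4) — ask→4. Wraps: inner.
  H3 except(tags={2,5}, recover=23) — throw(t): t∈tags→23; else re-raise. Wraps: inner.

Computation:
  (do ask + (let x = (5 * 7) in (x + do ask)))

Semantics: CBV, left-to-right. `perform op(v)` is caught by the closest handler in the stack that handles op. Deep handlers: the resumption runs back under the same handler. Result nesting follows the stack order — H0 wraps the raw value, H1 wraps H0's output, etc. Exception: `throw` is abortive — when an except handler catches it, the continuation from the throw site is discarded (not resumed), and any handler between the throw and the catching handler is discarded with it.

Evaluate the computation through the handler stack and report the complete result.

Step-by-step:
ask @ H2 ⇒ 4
ask @ H2 ⇒ 4
H0 returns 43
H1 returns [43]
H2 returns [43]
H3 returns [43]
= [43]

Answer: [43]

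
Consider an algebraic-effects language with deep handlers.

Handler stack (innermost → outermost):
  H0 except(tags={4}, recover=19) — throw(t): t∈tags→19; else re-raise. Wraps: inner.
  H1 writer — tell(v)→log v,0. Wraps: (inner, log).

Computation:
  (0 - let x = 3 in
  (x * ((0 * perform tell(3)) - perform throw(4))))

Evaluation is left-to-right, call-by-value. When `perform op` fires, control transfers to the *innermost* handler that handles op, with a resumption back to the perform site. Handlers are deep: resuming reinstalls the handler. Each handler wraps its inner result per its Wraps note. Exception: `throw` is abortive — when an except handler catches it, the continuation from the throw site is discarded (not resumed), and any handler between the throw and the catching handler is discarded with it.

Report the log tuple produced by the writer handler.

Evaluation trace:
tell(3) @ H1 ⇒ log+=3
throw(4) @ H0 caught ⇒ 19
H1 returns (19, (3))
= (19, (3))

Answer: (3)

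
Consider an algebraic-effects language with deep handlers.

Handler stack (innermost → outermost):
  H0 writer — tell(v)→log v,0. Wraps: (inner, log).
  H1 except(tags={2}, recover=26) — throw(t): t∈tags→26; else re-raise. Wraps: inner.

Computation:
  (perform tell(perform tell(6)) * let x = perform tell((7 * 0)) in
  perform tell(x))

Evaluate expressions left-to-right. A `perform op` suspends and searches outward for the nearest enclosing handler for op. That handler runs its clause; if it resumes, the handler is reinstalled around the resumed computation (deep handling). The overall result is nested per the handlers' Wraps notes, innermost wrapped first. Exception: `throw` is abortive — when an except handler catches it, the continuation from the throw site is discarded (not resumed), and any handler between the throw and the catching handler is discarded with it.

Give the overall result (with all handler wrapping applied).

Answer: (0, (6, 0, 0, 0))

Step-by-step:
tell(6) @ H0 ⇒ log+=6
tell(0) @ H0 ⇒ log+=0
tell(0) @ H0 ⇒ log+=0
tell(0) @ H0 ⇒ log+=0
H0 returns (0, (6, 0, 0, 0))
H1 returns (0, (6, 0, 0, 0))
= (0, (6, 0, 0, 0))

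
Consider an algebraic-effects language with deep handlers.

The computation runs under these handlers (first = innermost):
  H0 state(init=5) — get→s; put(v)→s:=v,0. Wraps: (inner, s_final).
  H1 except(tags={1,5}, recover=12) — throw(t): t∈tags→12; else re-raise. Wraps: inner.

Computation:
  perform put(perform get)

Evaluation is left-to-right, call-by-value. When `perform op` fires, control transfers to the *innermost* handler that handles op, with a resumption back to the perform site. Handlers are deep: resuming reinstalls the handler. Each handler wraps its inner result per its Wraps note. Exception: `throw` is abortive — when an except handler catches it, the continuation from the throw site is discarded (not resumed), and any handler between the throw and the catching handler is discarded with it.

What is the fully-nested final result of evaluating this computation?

Evaluation trace:
get @ H0 ⇒ 5
put(5) @ H0 ⇒ s:=5
H0 returns (0, 5)
H1 returns (0, 5)
= (0, 5)

Answer: (0, 5)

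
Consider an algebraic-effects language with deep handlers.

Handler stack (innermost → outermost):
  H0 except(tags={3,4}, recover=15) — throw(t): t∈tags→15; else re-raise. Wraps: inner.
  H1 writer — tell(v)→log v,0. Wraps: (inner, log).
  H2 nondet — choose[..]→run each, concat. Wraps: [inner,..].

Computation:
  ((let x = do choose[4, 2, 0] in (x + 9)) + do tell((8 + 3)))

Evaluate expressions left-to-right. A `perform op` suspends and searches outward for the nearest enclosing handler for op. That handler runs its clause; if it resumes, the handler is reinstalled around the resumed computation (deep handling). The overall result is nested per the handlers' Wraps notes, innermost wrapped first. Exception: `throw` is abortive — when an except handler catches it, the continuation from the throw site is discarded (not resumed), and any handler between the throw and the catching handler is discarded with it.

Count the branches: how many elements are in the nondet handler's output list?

Working:
choose[4, 2, 0] @ H2
  branch[0] choose=4:
    tell(11) @ H1 ⇒ log+=11
    H0 returns 13
    H1 returns (13, (11))
    H2 returns [(13, (11))]
  branch[1] choose=2:
    tell(11) @ H1 ⇒ log+=11
    H0 returns 11
    H1 returns (11, (11))
    H2 returns [(11, (11))]
  branch[2] choose=0:
    tell(11) @ H1 ⇒ log+=11
    H0 returns 9
    H1 returns (9, (11))
    H2 returns [(9, (11))]
= [(13, (11)), (11, (11)), (9, (11))]

Answer: 3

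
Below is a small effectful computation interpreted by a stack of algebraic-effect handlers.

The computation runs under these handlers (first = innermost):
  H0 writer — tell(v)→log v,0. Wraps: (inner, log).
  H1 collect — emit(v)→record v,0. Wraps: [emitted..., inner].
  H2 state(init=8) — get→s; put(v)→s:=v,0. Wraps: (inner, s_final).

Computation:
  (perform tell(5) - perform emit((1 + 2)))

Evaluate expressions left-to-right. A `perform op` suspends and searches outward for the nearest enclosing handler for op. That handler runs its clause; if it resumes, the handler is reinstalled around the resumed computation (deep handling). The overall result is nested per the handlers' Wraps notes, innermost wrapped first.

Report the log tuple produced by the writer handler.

Answer: (5)

Evaluation trace:
tell(5) @ H0 ⇒ log+=5
emit(3) @ H1 ⇒ out+=3
H0 returns (0, (5))
H1 returns [3, (0, (5))]
H2 returns ([3, (0, (5))], 8)
= ([3, (0, (5))], 8)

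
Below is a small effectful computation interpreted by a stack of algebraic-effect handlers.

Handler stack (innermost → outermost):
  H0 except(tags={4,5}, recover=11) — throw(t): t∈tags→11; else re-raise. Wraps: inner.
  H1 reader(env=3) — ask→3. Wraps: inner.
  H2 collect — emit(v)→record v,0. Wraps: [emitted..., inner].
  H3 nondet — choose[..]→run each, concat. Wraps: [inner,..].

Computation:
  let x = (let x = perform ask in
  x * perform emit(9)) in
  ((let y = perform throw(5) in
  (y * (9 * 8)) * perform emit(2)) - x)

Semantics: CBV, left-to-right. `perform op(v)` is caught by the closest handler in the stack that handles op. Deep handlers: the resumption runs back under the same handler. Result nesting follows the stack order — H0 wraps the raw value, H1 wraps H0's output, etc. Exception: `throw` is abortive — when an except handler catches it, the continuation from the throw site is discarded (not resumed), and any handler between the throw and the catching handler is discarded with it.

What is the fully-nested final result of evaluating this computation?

Evaluation trace:
ask @ H1 ⇒ 3
emit(9) @ H2 ⇒ out+=9
throw(5) @ H0 caught ⇒ 11
H1 returns 11
H2 returns [9, 11]
H3 returns [[9, 11]]
= [[9, 11]]

Answer: [[9, 11]]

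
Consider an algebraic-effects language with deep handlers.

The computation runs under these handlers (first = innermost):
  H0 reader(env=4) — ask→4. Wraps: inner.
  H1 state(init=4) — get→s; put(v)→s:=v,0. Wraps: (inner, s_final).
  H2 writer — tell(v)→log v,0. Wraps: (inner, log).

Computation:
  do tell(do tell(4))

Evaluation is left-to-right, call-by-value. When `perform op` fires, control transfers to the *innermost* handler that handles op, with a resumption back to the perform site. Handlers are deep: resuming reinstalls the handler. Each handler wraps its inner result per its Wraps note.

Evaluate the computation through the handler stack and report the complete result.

Answer: ((0, 4), (4, 0))

Evaluation trace:
tell(4) @ H2 ⇒ log+=4
tell(0) @ H2 ⇒ log+=0
H0 returns 0
H1 returns (0, 4)
H2 returns ((0, 4), (4, 0))
= ((0, 4), (4, 0))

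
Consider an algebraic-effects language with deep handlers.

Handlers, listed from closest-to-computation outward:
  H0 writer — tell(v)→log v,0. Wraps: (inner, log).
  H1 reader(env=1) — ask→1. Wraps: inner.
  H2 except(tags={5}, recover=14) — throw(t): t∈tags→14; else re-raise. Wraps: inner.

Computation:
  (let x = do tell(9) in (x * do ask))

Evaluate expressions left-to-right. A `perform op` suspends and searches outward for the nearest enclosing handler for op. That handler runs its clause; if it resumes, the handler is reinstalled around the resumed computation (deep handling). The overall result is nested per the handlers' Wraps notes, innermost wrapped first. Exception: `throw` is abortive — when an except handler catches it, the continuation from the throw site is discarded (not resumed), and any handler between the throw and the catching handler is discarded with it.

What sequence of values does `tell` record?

Evaluation trace:
tell(9) @ H0 ⇒ log+=9
ask @ H1 ⇒ 1
H0 returns (0, (9))
H1 returns (0, (9))
H2 returns (0, (9))
= (0, (9))

Answer: (9)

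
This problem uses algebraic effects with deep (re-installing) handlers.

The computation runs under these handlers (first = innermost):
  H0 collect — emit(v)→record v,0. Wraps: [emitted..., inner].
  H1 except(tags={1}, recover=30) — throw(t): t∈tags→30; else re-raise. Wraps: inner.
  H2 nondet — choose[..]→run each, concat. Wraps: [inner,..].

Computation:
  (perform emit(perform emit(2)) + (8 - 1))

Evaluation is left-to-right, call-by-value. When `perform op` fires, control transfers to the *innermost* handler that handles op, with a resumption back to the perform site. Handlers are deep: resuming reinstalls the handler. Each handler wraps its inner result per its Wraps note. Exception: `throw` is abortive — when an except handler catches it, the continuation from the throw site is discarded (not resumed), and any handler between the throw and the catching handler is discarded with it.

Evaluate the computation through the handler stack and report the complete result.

Answer: [[2, 0, 7]]

Step-by-step:
emit(2) @ H0 ⇒ out+=2
emit(0) @ H0 ⇒ out+=0
H0 returns [2, 0, 7]
H1 returns [2, 0, 7]
H2 returns [[2, 0, 7]]
= [[2, 0, 7]]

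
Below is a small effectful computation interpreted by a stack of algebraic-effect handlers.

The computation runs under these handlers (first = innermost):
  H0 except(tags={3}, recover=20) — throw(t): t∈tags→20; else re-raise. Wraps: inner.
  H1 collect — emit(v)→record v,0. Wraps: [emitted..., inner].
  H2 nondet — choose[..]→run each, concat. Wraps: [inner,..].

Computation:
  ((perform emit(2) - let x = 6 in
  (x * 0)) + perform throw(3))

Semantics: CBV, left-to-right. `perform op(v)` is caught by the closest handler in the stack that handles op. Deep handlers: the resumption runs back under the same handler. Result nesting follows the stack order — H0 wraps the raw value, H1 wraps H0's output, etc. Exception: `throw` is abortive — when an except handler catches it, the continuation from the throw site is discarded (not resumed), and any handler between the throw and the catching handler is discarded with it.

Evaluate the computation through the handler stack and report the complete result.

Answer: [[2, 20]]

Step-by-step:
emit(2) @ H1 ⇒ out+=2
throw(3) @ H0 caught ⇒ 20
H1 returns [2, 20]
H2 returns [[2, 20]]
= [[2, 20]]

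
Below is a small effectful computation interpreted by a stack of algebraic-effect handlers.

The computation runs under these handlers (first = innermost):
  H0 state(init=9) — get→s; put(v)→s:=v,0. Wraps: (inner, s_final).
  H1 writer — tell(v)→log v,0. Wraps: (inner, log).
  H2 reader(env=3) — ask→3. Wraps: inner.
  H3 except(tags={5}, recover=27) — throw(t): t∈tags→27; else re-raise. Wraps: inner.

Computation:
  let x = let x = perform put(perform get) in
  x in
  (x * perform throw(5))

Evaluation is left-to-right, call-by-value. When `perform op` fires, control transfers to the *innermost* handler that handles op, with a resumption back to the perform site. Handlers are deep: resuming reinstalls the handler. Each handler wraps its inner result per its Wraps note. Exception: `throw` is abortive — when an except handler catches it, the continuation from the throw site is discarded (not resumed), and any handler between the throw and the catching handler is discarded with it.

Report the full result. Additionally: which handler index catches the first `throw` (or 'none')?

Answer: 27 ; first throw caught by: H3

Step-by-step:
get @ H0 ⇒ 9
put(9) @ H0 ⇒ s:=9
throw(5) @ H3 caught ⇒ 27
= 27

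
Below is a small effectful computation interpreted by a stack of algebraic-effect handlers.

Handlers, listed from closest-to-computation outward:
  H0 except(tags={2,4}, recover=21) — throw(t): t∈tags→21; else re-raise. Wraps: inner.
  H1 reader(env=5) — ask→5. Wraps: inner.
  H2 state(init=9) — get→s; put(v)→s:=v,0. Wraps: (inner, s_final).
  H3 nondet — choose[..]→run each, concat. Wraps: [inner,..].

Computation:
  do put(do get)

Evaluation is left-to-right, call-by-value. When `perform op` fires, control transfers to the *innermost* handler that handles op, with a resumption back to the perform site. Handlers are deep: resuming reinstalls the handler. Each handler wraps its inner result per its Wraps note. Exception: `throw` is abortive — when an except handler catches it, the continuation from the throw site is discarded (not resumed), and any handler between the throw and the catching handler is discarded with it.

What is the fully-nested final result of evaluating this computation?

Step-by-step:
get @ H2 ⇒ 9
put(9) @ H2 ⇒ s:=9
H0 returns 0
H1 returns 0
H2 returns (0, 9)
H3 returns [(0, 9)]
= [(0, 9)]

Answer: [(0, 9)]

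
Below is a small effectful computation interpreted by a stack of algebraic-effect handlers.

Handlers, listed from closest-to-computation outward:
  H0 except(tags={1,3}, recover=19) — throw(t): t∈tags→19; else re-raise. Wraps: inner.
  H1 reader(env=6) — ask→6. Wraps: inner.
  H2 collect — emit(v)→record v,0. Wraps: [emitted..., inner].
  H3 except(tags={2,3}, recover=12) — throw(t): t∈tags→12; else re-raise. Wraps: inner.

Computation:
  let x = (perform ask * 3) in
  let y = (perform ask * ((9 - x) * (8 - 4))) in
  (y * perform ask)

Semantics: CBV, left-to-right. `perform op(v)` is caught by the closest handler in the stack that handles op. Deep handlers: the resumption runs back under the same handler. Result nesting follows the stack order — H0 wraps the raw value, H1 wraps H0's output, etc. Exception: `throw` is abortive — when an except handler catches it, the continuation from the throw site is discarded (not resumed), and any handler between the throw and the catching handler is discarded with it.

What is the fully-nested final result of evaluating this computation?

Answer: [-1296]

Evaluation trace:
ask @ H1 ⇒ 6
ask @ H1 ⇒ 6
ask @ H1 ⇒ 6
H0 returns -1296
H1 returns -1296
H2 returns [-1296]
H3 returns [-1296]
= [-1296]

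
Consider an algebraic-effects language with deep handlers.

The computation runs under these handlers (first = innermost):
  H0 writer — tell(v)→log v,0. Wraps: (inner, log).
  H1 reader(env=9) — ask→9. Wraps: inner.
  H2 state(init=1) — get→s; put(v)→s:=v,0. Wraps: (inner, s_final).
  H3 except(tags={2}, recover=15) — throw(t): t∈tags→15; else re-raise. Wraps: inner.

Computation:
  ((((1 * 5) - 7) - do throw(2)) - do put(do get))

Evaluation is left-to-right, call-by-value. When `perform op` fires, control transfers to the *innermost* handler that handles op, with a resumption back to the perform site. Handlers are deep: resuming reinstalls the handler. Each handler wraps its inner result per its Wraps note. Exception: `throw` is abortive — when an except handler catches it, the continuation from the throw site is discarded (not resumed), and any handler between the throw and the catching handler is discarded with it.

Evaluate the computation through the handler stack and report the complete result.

Working:
throw(2) @ H3 caught ⇒ 15
= 15

Answer: 15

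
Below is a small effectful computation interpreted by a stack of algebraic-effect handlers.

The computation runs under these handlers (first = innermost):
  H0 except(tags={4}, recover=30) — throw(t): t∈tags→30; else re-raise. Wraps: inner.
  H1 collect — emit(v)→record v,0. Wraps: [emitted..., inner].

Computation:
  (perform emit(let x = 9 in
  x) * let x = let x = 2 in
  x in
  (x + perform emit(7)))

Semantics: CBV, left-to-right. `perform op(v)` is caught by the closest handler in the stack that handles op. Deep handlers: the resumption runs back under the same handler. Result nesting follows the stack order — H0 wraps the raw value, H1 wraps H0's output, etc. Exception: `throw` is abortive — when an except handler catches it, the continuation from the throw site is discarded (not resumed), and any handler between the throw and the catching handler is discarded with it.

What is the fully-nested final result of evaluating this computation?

Answer: [9, 7, 0]

Working:
emit(9) @ H1 ⇒ out+=9
emit(7) @ H1 ⇒ out+=7
H0 returns 0
H1 returns [9, 7, 0]
= [9, 7, 0]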